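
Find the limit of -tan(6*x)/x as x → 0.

Substitution gives 0/0.
Since tan(u)/u → 1 as u → 0, tan(6x)/(6x) → 1 and the limit is 6/(-1) = -6.

-6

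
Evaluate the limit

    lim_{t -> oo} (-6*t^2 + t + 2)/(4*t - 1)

-∞

The numerator has higher degree (2 > 1); the quotient behaves like (-6/(4))·t^1 for large |t|.
As t → +∞ this diverges to -∞.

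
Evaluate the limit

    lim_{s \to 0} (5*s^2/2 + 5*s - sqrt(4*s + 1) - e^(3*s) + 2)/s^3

Substitution gives 0/0 (the numerator vanishes to order 3).
Expand each term to order s^3: the coefficient of s^3 in −e^(3s) is -9/2 and in −√(1 + 4s) is -4.
Lower-order terms cancel with the polynomial part, so the numerator is (-17/2)·s^3 + o(s^3), and the limit is (-17/2)/(1) = -17/2.

-17/2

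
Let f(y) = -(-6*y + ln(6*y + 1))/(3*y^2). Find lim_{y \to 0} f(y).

6

Direct substitution gives 0/0.
Apply L'Hôpital: lim (-6 + 6/(6*y + 1))/(-6*y), still 0/0.
After 2 applications of L'Hôpital's rule the quotient is (-36/(6*y + 1)^2)/(-6); substituting y = 0 gives 6.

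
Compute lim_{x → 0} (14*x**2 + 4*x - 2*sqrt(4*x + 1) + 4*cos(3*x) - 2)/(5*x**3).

Substitution gives 0/0; apply L'Hôpital's rule 3 times.
After differentiating numerator and denominator 3 times the quotient is (108*sin(3*x) - 48/(4*x + 1)^(5/2))/(30); at x = 0 this is -8/5.

-8/5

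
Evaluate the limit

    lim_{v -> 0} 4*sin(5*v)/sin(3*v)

Substitution gives 0/0.
Divide numerator and denominator by v: sin(5v)/v → 5 and sin(3v)/v → 3, so the limit is 4·5/3 = 20/3.

20/3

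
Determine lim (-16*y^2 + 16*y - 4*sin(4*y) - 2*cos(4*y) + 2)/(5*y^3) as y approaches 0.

Substitution gives 0/0 (the numerator vanishes to order 3).
Expand each term to order y^3: the coefficient of y^3 in -2·cos(4y) is 0 and in -4·sin(4y) is 128/3.
Lower-order terms cancel with the polynomial part, so the numerator is (128/3)·y^3 + o(y^3), and the limit is (128/3)/(5) = 128/15.

128/15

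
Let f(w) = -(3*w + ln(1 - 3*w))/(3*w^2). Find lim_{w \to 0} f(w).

3/2

Direct substitution gives 0/0.
Apply L'Hôpital: lim (3 - 3/(1 - 3*w))/(-6*w), still 0/0.
After 2 applications of L'Hôpital's rule the quotient is (-9/(1 - 3*w)^2)/(-6); substituting w = 0 gives 3/2.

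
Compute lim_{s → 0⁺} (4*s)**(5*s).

1

Base → 0⁺ and exponent → 0⁺: a 0^0 form.
Take logs: 5s·ln(4s). This is 0·(−∞); rewriting as ln(4s)/(1/(5s)) and applying L'Hôpital gives 0.
Hence the limit is e^0 = 1.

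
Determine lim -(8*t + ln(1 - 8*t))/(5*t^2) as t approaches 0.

Direct substitution gives 0/0.
Apply L'Hôpital: lim (8 - 8/(1 - 8*t))/(-10*t), still 0/0.
After 2 applications of L'Hôpital's rule the quotient is (-64/(1 - 8*t)^2)/(-10); substituting t = 0 gives 32/5.

32/5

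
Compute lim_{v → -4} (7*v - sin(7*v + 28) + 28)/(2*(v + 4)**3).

Direct substitution gives 0/0.
Apply L'Hôpital: lim (7 - 7*cos(7*v + 28))/(6*(v + 4)^2), still 0/0.
Apply L'Hôpital: lim (49*sin(7*v + 28))/(12*v + 48), still 0/0.
After 3 applications of L'Hôpital's rule the quotient is (343*cos(7*v + 28))/(12); substituting v = -4 gives 343/12.

343/12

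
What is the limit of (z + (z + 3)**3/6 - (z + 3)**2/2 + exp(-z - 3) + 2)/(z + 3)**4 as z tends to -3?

Direct substitution gives 0/0.
Apply L'Hôpital: lim (-z + (z + 3)^2/2 - e^(-z - 3) - 2)/(4*(z + 3)^3), still 0/0.
Apply L'Hôpital: lim (z + e^(-z - 3) + 2)/(12*(z + 3)^2), still 0/0.
Apply L'Hôpital: lim (1 - e^(-z - 3))/(24*z + 72), still 0/0.
After 4 applications of L'Hôpital's rule the quotient is (e^(-z - 3))/(24); substituting z = -3 gives 1/24.

1/24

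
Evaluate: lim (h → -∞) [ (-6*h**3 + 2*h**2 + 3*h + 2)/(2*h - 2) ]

The numerator has higher degree (3 > 1); the quotient behaves like (-6/(2))·h^2 for large |h|.
As h → −∞ this diverges to -∞.

-∞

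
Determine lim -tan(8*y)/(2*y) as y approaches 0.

Substitution gives 0/0.
Since tan(u)/u → 1 as u → 0, tan(8y)/(8y) → 1 and the limit is 8/(-2) = -4.

-4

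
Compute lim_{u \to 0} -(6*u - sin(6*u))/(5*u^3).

-36/5

Direct substitution gives 0/0.
Apply L'Hôpital: lim (6 - 6*cos(6*u))/(-15*u^2), still 0/0.
Apply L'Hôpital: lim (36*sin(6*u))/(-30*u), still 0/0.
After 3 applications of L'Hôpital's rule the quotient is (216*cos(6*u))/(-30); substituting u = 0 gives -36/5.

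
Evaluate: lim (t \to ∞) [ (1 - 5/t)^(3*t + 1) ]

Let L be the limit and take ln: ln L = lim (3t + 1)·ln(1 - 5/t) = lim (3t + 1)·(-5/t + O(1/t²)) = -15.
Hence L = e^(-15).

e^(-15)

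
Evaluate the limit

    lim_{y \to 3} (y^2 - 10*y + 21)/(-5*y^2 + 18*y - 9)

1/3

At y = 3 both the top and bottom vanish — a removable singularity. Factoring out (y - 3) from each leaves (y - 7)/(3 - 5*y), which at y = 3 equals 1/3.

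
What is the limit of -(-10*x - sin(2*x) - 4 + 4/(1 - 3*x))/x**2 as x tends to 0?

-36

Substitution gives 0/0 (the numerator vanishes to order 2).
Expand each term to order x^2: the coefficient of x^2 in 4·1/(1 - 3x) is 36 and in −sin(2x) is 0.
Lower-order terms cancel with the polynomial part, so the numerator is (36)·x^2 + o(x^2), and the limit is (36)/(-1) = -36.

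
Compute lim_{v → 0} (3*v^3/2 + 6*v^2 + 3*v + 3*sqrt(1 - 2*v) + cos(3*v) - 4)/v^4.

3/2

Substitution gives 0/0; apply L'Hôpital's rule 4 times.
After differentiating numerator and denominator 4 times the quotient is (81*cos(3*v) - 45/(1 - 2*v)^(7/2))/(24); at v = 0 this is 3/2.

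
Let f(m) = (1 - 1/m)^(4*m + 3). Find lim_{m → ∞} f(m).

e^(-4)

Write it as [(1 - 1/m)^m]^(4) · (1 - 1/m)^(3). The bracketed term tends to e^(-1) and the second factor to 1, so the limit is e^(-4).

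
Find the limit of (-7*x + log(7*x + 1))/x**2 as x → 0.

-49/2

Direct substitution gives 0/0.
Apply L'Hôpital: lim (-7 + 7/(7*x + 1))/(2*x), still 0/0.
After 2 applications of L'Hôpital's rule the quotient is (-49/(7*x + 1)^2)/(2); substituting x = 0 gives -49/2.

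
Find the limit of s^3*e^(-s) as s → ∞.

0

Write as s^3/e^{1s}, an ∞/∞ form.
Exponential growth dominates any polynomial, so repeated L'Hôpital (or the standard result) gives 0.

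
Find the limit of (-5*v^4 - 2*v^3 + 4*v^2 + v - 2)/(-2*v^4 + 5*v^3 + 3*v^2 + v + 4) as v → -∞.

5/2

Numerator and denominator both have degree 4.
Dividing every term by v^4, all lower-order terms vanish and the limit is the ratio of leading coefficients, -5/(-2) = 5/2.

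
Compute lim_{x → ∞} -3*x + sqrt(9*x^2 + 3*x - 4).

An ∞ − ∞ form. Rationalising with the conjugate, the difference becomes (3x - 4) / (√(9*x^2 + 3*x - 4) + 3x).
For large x the denominator behaves like 2·3x, so the quotient tends to 3/6 = 1/2.

1/2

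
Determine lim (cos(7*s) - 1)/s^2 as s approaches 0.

Direct substitution gives 0/0.
Apply L'Hôpital: lim (-7*sin(7*s))/(2*s), still 0/0.
After 2 applications of L'Hôpital's rule the quotient is (-49*cos(7*s))/(2); substituting s = 0 gives -49/2.

-49/2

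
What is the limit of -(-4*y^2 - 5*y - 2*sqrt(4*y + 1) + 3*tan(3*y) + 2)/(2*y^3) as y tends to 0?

-19/2

Substitution gives 0/0 (the numerator vanishes to order 3).
Expand each term to order y^3: the coefficient of y^3 in 3·tan(3y) is 27 and in -2·√(1 + 4y) is -8.
Lower-order terms cancel with the polynomial part, so the numerator is (19)·y^3 + o(y^3), and the limit is (19)/(-2) = -19/2.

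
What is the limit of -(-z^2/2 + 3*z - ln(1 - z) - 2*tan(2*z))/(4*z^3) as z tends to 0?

5/4

Substitution gives 0/0; apply L'Hôpital's rule 3 times.
After differentiating numerator and denominator 3 times the quotient is (-64*tan(2*z)^2/cos(2*z)^2 - 32/cos(2*z)^4 - 2/(z - 1)^3)/(-24); at z = 0 this is 5/4.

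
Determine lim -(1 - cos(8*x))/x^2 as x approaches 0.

Substitution gives 0/0.
Use (1 − cos u)/u² → 1/2 with u = 8x: the limit is 8²/(2·(-1)) = -32.

-32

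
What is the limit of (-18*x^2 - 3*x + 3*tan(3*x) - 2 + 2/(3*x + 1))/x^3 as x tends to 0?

-27

Substitution gives 0/0; apply L'Hôpital's rule 3 times.
After differentiating numerator and denominator 3 times the quotient is (486*tan(3*x)^2/cos(3*x)^2 + 162/cos(3*x)^2 - 324/(3*x + 1)^4)/(6); at x = 0 this is -27.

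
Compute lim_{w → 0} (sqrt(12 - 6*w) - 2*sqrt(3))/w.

-√(3)/2

Substitution gives 0/0. Multiply numerator and denominator by the conjugate √(12 - 6w) + √12.
The numerator becomes (12 - 6w) − 12 = -6w, so the expression simplifies to -6/(√(12 - 6w) + √12).
Letting w → 0 gives -6/(2√12) = -√(3)/2.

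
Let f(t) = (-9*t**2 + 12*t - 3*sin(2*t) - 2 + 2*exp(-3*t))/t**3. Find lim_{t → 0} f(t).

Substitution gives 0/0; apply L'Hôpital's rule 3 times.
After differentiating numerator and denominator 3 times the quotient is (24*cos(2*t) - 54*e^(-3*t))/(6); at t = 0 this is -5.

-5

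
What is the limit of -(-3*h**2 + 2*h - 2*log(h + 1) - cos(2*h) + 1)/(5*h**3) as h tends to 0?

2/15

Substitution gives 0/0 (the numerator vanishes to order 3).
Expand each term to order h^3: the coefficient of h^3 in −cos(2h) is 0 and in -2·ln(1 + h) is -2/3.
Lower-order terms cancel with the polynomial part, so the numerator is (-2/3)·h^3 + o(h^3), and the limit is (-2/3)/(-5) = 2/15.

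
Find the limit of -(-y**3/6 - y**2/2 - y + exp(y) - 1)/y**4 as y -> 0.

Direct substitution gives 0/0.
Apply L'Hôpital: lim (-y^2/2 - y + e^(y) - 1)/(-4*y^3), still 0/0.
Apply L'Hôpital: lim (-y + e^(y) - 1)/(-12*y^2), still 0/0.
Apply L'Hôpital: lim (e^(y) - 1)/(-24*y), still 0/0.
After 4 applications of L'Hôpital's rule the quotient is (e^(y))/(-24); substituting y = 0 gives -1/24.

-1/24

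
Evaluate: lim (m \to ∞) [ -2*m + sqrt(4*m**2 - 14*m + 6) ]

-7/2

This has the form ∞ − ∞. Multiply and divide by the conjugate √(4*m^2 - 14*m + 6) + 2m.
That gives (-14m + 6) / (√(4*m^2 - 14*m + 6) + 2m).
Divide numerator and denominator by m: the limit is -14/(2·2) = -7/2.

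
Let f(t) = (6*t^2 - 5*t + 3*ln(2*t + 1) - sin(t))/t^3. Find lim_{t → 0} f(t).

Substitution gives 0/0 (the numerator vanishes to order 3).
Expand each term to order t^3: the coefficient of t^3 in −sin(t) is 1/6 and in 3·ln(1 + 2t) is 8.
Lower-order terms cancel with the polynomial part, so the numerator is (49/6)·t^3 + o(t^3), and the limit is (49/6)/(1) = 49/6.

49/6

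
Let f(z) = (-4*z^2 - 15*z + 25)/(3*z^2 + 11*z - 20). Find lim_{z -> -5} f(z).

-25/19

At z = -5 both the top and bottom vanish — a removable singularity. Factoring out (z + 5) from each leaves (5 - 4*z)/(3*z - 4), which at z = -5 equals -25/19.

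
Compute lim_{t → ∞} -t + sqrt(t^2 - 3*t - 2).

An ∞ − ∞ form. Rationalising with the conjugate, the difference becomes (-3t - 2) / (√(t^2 - 3*t - 2) + t).
For large t the denominator behaves like 2·t, so the quotient tends to -3/2 = -3/2.

-3/2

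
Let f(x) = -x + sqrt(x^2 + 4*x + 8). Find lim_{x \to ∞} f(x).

2

An ∞ − ∞ form. Rationalising with the conjugate, the difference becomes (4x + 8) / (√(x^2 + 4*x + 8) + x).
For large x the denominator behaves like 2·x, so the quotient tends to 4/2 = 2.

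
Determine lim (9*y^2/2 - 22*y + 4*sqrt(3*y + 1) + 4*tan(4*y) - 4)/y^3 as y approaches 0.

1105/12

Substitution gives 0/0 (the numerator vanishes to order 3).
Expand each term to order y^3: the coefficient of y^3 in 4·tan(4y) is 256/3 and in 4·√(1 + 3y) is 27/4.
Lower-order terms cancel with the polynomial part, so the numerator is (1105/12)·y^3 + o(y^3), and the limit is (1105/12)/(1) = 1105/12.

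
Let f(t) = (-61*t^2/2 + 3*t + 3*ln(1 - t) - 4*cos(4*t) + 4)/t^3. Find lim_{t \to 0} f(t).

-1

Substitution gives 0/0; apply L'Hôpital's rule 3 times.
After differentiating numerator and denominator 3 times the quotient is (-256*sin(4*t) + 6/(t - 1)^3)/(6); at t = 0 this is -1.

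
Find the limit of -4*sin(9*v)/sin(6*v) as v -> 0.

-6

Substitution gives 0/0.
Divide numerator and denominator by v: sin(9v)/v → 9 and sin(6v)/v → 6, so the limit is -4·9/6 = -6.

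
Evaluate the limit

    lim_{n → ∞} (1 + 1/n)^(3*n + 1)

Write it as [(1 + 1/n)^n]^(3) · (1 + 1/n)^(1). The bracketed term tends to e^(1) and the second factor to 1, so the limit is e^(3).

e^(3)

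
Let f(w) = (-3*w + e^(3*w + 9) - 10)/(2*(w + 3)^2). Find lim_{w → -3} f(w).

Direct substitution gives 0/0.
Apply L'Hôpital: lim (3*e^(3*w + 9) - 3)/(4*w + 12), still 0/0.
After 2 applications of L'Hôpital's rule the quotient is (9*e^(3*w + 9))/(4); substituting w = -3 gives 9/4.

9/4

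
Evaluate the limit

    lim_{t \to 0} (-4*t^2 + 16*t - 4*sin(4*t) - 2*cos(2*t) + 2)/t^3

128/3

Substitution gives 0/0 (the numerator vanishes to order 3).
Expand each term to order t^3: the coefficient of t^3 in -2·cos(2t) is 0 and in -4·sin(4t) is 128/3.
Lower-order terms cancel with the polynomial part, so the numerator is (128/3)·t^3 + o(t^3), and the limit is (128/3)/(1) = 128/3.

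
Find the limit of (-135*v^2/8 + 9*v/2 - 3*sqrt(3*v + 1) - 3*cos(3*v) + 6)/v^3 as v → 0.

-81/16

Substitution gives 0/0 (the numerator vanishes to order 3).
Expand each term to order v^3: the coefficient of v^3 in -3·√(1 + 3v) is -81/16 and in -3·cos(3v) is 0.
Lower-order terms cancel with the polynomial part, so the numerator is (-81/16)·v^3 + o(v^3), and the limit is (-81/16)/(1) = -81/16.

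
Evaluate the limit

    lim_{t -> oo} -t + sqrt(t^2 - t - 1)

-1/2

This has the form ∞ − ∞. Multiply and divide by the conjugate √(t^2 - t - 1) + t.
That gives (-t - 1) / (√(t^2 - t - 1) + t).
Divide numerator and denominator by t: the limit is -1/(2·1) = -1/2.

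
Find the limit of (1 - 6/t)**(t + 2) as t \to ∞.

Write it as [(1 - 6/t)^t]^(1) · (1 - 6/t)^(2). The bracketed term tends to e^(-6) and the second factor to 1, so the limit is e^(-6).

e^(-6)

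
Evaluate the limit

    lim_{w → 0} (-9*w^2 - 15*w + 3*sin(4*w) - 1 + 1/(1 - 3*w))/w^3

Substitution gives 0/0; apply L'Hôpital's rule 3 times.
After differentiating numerator and denominator 3 times the quotient is (-192*cos(4*w) + 162/(3*w - 1)^4)/(6); at w = 0 this is -5.

-5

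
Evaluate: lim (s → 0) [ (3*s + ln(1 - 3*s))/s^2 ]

Direct substitution gives 0/0.
Apply L'Hôpital: lim (3 - 3/(1 - 3*s))/(2*s), still 0/0.
After 2 applications of L'Hôpital's rule the quotient is (-9/(1 - 3*s)^2)/(2); substituting s = 0 gives -9/2.

-9/2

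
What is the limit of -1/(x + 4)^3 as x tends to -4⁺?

-∞

As x → -4⁺, (x + 4) → 0⁺, so (x + 4)^3 → 0⁺ and -1/(x + 4)^3 → -∞.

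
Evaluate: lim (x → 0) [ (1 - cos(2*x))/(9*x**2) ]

2/9

Substitution gives 0/0.
Use (1 − cos u)/u² → 1/2 with u = 2x: the limit is 2²/(2·9) = 2/9.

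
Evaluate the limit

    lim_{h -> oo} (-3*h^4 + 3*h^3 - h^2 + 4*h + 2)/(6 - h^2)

∞

The numerator has higher degree (4 > 2); the quotient behaves like (-3/(-1))·h^2 for large |h|.
As h → +∞ this diverges to ∞.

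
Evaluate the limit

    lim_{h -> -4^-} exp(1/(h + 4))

0

As h → -4⁻, 1/(h + 4) → −∞, so e^(1/(h + 4)) → 0.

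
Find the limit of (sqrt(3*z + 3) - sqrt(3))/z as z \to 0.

Substitution gives 0/0. Multiply numerator and denominator by the conjugate √(3 + 3z) + √3.
The numerator becomes (3 + 3z) − 3 = 3z, so the expression simplifies to 3/(√(3 + 3z) + √3).
Letting z → 0 gives 3/(2√3) = √(3)/2.

√(3)/2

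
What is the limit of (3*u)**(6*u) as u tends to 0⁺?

1

Base → 0⁺ and exponent → 0⁺: a 0^0 form.
Take logs: 6u·ln(3u). This is 0·(−∞); rewriting as ln(3u)/(1/(6u)) and applying L'Hôpital gives 0.
Hence the limit is e^0 = 1.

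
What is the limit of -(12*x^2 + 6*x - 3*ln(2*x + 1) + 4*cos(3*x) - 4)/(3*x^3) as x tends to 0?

8/3

Substitution gives 0/0 (the numerator vanishes to order 3).
Expand each term to order x^3: the coefficient of x^3 in 4·cos(3x) is 0 and in -3·ln(1 + 2x) is -8.
Lower-order terms cancel with the polynomial part, so the numerator is (-8)·x^3 + o(x^3), and the limit is (-8)/(-3) = 8/3.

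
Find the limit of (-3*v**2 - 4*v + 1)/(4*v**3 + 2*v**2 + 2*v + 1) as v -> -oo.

The denominator has degree 3 and the numerator degree 2. Dividing numerator and denominator by v^3 sends every term to 0 except the leading denominator term, so the limit is 0.

0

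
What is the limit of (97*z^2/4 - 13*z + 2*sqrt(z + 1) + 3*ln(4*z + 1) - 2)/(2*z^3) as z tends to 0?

513/16

Substitution gives 0/0; apply L'Hôpital's rule 3 times.
After differentiating numerator and denominator 3 times the quotient is (384/(4*z + 1)^3 + 3/(4*(z + 1)^(5/2)))/(12); at z = 0 this is 513/16.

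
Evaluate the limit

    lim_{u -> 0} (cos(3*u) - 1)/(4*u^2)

-9/8

Direct substitution gives 0/0.
Apply L'Hôpital: lim (-3*sin(3*u))/(8*u), still 0/0.
After 2 applications of L'Hôpital's rule the quotient is (-9*cos(3*u))/(8); substituting u = 0 gives -9/8.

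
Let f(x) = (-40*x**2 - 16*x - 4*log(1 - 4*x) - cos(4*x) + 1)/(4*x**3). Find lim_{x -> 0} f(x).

64/3

Substitution gives 0/0 (the numerator vanishes to order 3).
Expand each term to order x^3: the coefficient of x^3 in −cos(4x) is 0 and in -4·ln(1 - 4x) is 256/3.
Lower-order terms cancel with the polynomial part, so the numerator is (256/3)·x^3 + o(x^3), and the limit is (256/3)/(4) = 64/3.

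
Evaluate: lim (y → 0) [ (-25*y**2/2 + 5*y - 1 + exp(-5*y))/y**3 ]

Direct substitution gives 0/0.
Apply L'Hôpital: lim (-25*y + 5 - 5*e^(-5*y))/(3*y^2), still 0/0.
Apply L'Hôpital: lim (-25 + 25*e^(-5*y))/(6*y), still 0/0.
After 3 applications of L'Hôpital's rule the quotient is (-125*e^(-5*y))/(6); substituting y = 0 gives -125/6.

-125/6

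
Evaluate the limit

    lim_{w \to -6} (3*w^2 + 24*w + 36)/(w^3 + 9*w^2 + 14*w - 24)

-6/7

Direct substitution gives 0/0, so factor. Both numerator and denominator have (w + 6) as a factor.
After cancelling, the expression reduces to (3*w + 6)/(w^2 + 3*w - 4).
Substituting w = -6 gives -6/7.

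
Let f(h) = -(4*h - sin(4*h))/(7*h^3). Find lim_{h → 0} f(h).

-32/21

Direct substitution gives 0/0.
Apply L'Hôpital: lim (4 - 4*cos(4*h))/(-21*h^2), still 0/0.
Apply L'Hôpital: lim (16*sin(4*h))/(-42*h), still 0/0.
After 3 applications of L'Hôpital's rule the quotient is (64*cos(4*h))/(-42); substituting h = 0 gives -32/21.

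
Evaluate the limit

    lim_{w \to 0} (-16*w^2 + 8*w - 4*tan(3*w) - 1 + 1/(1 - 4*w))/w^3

Substitution gives 0/0; apply L'Hôpital's rule 3 times.
After differentiating numerator and denominator 3 times the quotient is (24*(36*(4*w - 1)^4*(cos(6*w) - 2)/(cos(6*w) + 1)^2 + 16)/(4*w - 1)^4)/(6); at w = 0 this is 28.

28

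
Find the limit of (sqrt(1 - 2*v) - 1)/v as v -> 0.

A 0/0 form; rationalise with √(1 - 2v) + √1. This collapses the numerator to -2v, leaving -2/(√(1 - 2v) + √1) → -2/(2√1) = -1.

-1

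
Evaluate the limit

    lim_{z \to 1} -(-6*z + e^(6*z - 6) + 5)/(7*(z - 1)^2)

-18/7

Direct substitution gives 0/0.
Apply L'Hôpital: lim (6*e^(6*z - 6) - 6)/(14 - 14*z), still 0/0.
After 2 applications of L'Hôpital's rule the quotient is (36*e^(6*z - 6))/(-14); substituting z = 1 gives -18/7.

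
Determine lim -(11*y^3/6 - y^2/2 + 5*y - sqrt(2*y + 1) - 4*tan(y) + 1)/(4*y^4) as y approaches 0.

-5/32

Substitution gives 0/0; apply L'Hôpital's rule 4 times.
After differentiating numerator and denominator 4 times the quotient is (32*tan(y)/cos(y)^2 - 96*tan(y)/cos(y)^4 + 15/(2*y + 1)^(7/2))/(-96); at y = 0 this is -5/32.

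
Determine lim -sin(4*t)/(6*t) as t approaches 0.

-2/3

Substitution gives 0/0.
Write it as (4/(-6))·sin(4t)/(4t); since sin(u)/u → 1, the limit is -2/3.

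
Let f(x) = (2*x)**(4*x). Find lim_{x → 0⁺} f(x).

1

Base → 0⁺ and exponent → 0⁺: a 0^0 form.
Take logs: 4x·ln(2x). This is 0·(−∞); rewriting as ln(2x)/(1/(4x)) and applying L'Hôpital gives 0.
Hence the limit is e^0 = 1.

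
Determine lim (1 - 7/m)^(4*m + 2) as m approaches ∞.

e^(-28)

Let L be the limit and take ln: ln L = lim (4m + 2)·ln(1 - 7/m) = lim (4m + 2)·(-7/m + O(1/m²)) = -28.
Hence L = e^(-28).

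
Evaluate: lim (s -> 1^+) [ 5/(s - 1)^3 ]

As s → 1⁺, (s - 1) → 0⁺, so (s - 1)^3 → 0⁺ and 5/(s - 1)^3 → ∞.

∞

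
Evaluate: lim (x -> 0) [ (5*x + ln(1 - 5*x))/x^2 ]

-25/2

Direct substitution gives 0/0.
Apply L'Hôpital: lim (5 - 5/(1 - 5*x))/(2*x), still 0/0.
After 2 applications of L'Hôpital's rule the quotient is (-25/(1 - 5*x)^2)/(2); substituting x = 0 gives -25/2.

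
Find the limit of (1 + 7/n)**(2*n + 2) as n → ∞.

e^(14)

Let L be the limit and take ln: ln L = lim (2n + 2)·ln(1 + 7/n) = lim (2n + 2)·(7/n + O(1/n²)) = 14.
Hence L = e^(14).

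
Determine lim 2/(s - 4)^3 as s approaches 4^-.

-∞

As s → 4⁻, (s - 4) → 0⁻, so (s - 4)^3 → 0⁻ and 2/(s - 4)^3 → -∞.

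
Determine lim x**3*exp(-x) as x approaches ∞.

Write as x^3/e^{1x}, an ∞/∞ form.
Exponential growth dominates any polynomial, so repeated L'Hôpital (or the standard result) gives 0.

0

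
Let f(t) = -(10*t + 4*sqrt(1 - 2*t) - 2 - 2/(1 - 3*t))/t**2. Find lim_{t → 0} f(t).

20

Substitution gives 0/0 (the numerator vanishes to order 2).
Expand each term to order t^2: the coefficient of t^2 in -2·1/(1 - 3t) is -18 and in 4·√(1 - 2t) is -2.
Lower-order terms cancel with the polynomial part, so the numerator is (-20)·t^2 + o(t^2), and the limit is (-20)/(-1) = 20.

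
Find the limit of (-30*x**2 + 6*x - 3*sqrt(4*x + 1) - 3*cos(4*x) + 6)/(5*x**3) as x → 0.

Substitution gives 0/0; apply L'Hôpital's rule 3 times.
After differentiating numerator and denominator 3 times the quotient is (-192*sin(4*x) - 72/(4*x + 1)^(5/2))/(30); at x = 0 this is -12/5.

-12/5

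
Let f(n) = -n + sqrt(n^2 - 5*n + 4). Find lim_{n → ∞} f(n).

-5/2

This has the form ∞ − ∞. Multiply and divide by the conjugate √(n^2 - 5*n + 4) + n.
That gives (-5n + 4) / (√(n^2 - 5*n + 4) + n).
Divide numerator and denominator by n: the limit is -5/(2·1) = -5/2.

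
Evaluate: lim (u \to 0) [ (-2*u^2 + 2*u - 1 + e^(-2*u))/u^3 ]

Direct substitution gives 0/0.
Apply L'Hôpital: lim (-4*u + 2 - 2*e^(-2*u))/(3*u^2), still 0/0.
Apply L'Hôpital: lim (-4 + 4*e^(-2*u))/(6*u), still 0/0.
After 3 applications of L'Hôpital's rule the quotient is (-8*e^(-2*u))/(6); substituting u = 0 gives -4/3.

-4/3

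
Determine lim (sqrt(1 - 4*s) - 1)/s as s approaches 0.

A 0/0 form; rationalise with √(1 - 4s) + √1. This collapses the numerator to -4s, leaving -4/(√(1 - 4s) + √1) → -4/(2√1) = -2.

-2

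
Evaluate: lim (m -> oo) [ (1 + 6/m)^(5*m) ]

Let L be the limit and take ln: ln L = lim (5m)·ln(1 + 6/m) = lim (5m)·(6/m + O(1/m²)) = 30.
Hence L = e^(30).

e^(30)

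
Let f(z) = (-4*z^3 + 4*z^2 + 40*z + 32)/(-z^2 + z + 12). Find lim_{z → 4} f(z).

Since z = 4 makes numerator and denominator zero, (z - 4) divides both.
Cancelling it gives (-4*z^2 - 12*z - 8)/(-z - 3); now plug in z = 4 to get 120/7.

120/7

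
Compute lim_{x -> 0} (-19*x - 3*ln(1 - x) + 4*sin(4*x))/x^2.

Substitution gives 0/0 (the numerator vanishes to order 2).
Expand each term to order x^2: the coefficient of x^2 in -3·ln(1 - x) is 3/2 and in 4·sin(4x) is 0.
Lower-order terms cancel with the polynomial part, so the numerator is (3/2)·x^2 + o(x^2), and the limit is (3/2)/(1) = 3/2.

3/2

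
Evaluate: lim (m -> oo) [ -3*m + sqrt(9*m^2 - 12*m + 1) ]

This has the form ∞ − ∞. Multiply and divide by the conjugate √(9*m^2 - 12*m + 1) + 3m.
That gives (-12m + 1) / (√(9*m^2 - 12*m + 1) + 3m).
Divide numerator and denominator by m: the limit is -12/(2·3) = -2.

-2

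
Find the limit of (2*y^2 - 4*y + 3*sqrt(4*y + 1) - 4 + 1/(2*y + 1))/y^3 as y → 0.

4

Substitution gives 0/0; apply L'Hôpital's rule 3 times.
After differentiating numerator and denominator 3 times the quotient is (72/(4*y + 1)^(5/2) - 48/(2*y + 1)^4)/(6); at y = 0 this is 4.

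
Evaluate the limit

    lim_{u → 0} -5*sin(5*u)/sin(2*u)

-25/2

Substitution gives 0/0.
Divide numerator and denominator by u: sin(5u)/u → 5 and sin(2u)/u → 2, so the limit is -5·5/2 = -25/2.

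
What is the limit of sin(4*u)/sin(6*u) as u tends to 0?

2/3

Substitution gives 0/0.
Divide numerator and denominator by u: sin(4u)/u → 4 and sin(6u)/u → 6, so the limit is 1·4/6 = 2/3.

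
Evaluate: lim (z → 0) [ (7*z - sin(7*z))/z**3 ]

343/6

Direct substitution gives 0/0.
Apply L'Hôpital: lim (7 - 7*cos(7*z))/(3*z^2), still 0/0.
Apply L'Hôpital: lim (49*sin(7*z))/(6*z), still 0/0.
After 3 applications of L'Hôpital's rule the quotient is (343*cos(7*z))/(6); substituting z = 0 gives 343/6.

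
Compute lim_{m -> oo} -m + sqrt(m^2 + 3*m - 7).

An ∞ − ∞ form. Rationalising with the conjugate, the difference becomes (3m - 7) / (√(m^2 + 3*m - 7) + m).
For large m the denominator behaves like 2·m, so the quotient tends to 3/2 = 3/2.

3/2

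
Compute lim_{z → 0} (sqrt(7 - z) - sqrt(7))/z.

Substitution gives 0/0. Multiply numerator and denominator by the conjugate √(7 - z) + √7.
The numerator becomes (7 - z) − 7 = -z, so the expression simplifies to -1/(√(7 - z) + √7).
Letting z → 0 gives -1/(2√7) = -√(7)/14.

-√(7)/14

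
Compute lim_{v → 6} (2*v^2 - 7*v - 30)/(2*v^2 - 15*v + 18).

Since v = 6 makes numerator and denominator zero, (v - 6) divides both.
Cancelling it gives (2*v + 5)/(2*v - 3); now plug in v = 6 to get 17/9.

17/9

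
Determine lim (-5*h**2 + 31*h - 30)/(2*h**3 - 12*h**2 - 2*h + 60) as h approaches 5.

-19/28

Since h = 5 makes numerator and denominator zero, (h - 5) divides both.
Cancelling it gives (6 - 5*h)/(2*h^2 - 2*h - 12); now plug in h = 5 to get -19/28.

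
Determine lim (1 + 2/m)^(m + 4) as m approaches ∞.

The base → 1 and the exponent → ∞: a 1^∞ form.
Take logarithms: (m + 4)·ln(1 + 2/m). Since ln(1+u) ~ u for small u, this behaves like (m)·(2/m) → 2.
So the limit is e^(2).

e^(2)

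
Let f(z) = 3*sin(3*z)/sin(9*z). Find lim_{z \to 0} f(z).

Substitution gives 0/0.
Divide numerator and denominator by z: sin(3z)/z → 3 and sin(9z)/z → 9, so the limit is 3·3/9 = 1.

1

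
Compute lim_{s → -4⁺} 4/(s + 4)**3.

As s → -4⁺, (s + 4) → 0⁺, so (s + 4)^3 → 0⁺ and 4/(s + 4)^3 → ∞.

∞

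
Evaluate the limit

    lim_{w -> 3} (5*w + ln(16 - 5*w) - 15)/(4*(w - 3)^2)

-25/8

Direct substitution gives 0/0.
Apply L'Hôpital: lim (5 - 5/(16 - 5*w))/(8*w - 24), still 0/0.
After 2 applications of L'Hôpital's rule the quotient is (-25/(16 - 5*w)^2)/(8); substituting w = 3 gives -25/8.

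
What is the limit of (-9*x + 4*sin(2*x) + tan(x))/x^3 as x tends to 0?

-5

Substitution gives 0/0 (the numerator vanishes to order 3).
Expand each term to order x^3: the coefficient of x^3 in 4·sin(2x) is -16/3 and in tan(x) is 1/3.
Lower-order terms cancel with the polynomial part, so the numerator is (-5)·x^3 + o(x^3), and the limit is (-5)/(1) = -5.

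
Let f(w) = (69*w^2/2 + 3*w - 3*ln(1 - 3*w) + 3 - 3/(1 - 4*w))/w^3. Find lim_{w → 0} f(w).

-165

Substitution gives 0/0 (the numerator vanishes to order 3).
Expand each term to order w^3: the coefficient of w^3 in -3·1/(1 - 4w) is -192 and in -3·ln(1 - 3w) is 27.
Lower-order terms cancel with the polynomial part, so the numerator is (-165)·w^3 + o(w^3), and the limit is (-165)/(1) = -165.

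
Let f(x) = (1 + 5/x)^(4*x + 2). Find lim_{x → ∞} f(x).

Let L be the limit and take ln: ln L = lim (4x + 2)·ln(1 + 5/x) = lim (4x + 2)·(5/x + O(1/x²)) = 20.
Hence L = e^(20).

e^(20)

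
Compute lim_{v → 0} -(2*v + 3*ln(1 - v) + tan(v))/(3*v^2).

1/2

Substitution gives 0/0 (the numerator vanishes to order 2).
Expand each term to order v^2: the coefficient of v^2 in tan(v) is 0 and in 3·ln(1 - v) is -3/2.
Lower-order terms cancel with the polynomial part, so the numerator is (-3/2)·v^2 + o(v^2), and the limit is (-3/2)/(-3) = 1/2.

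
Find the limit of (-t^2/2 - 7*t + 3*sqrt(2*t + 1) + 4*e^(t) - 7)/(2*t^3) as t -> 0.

13/12

Substitution gives 0/0; apply L'Hôpital's rule 3 times.
After differentiating numerator and denominator 3 times the quotient is (4*e^(t) + 9/(2*t + 1)^(5/2))/(12); at t = 0 this is 13/12.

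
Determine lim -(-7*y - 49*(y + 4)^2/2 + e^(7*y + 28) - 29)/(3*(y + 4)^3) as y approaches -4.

-343/18

Direct substitution gives 0/0.
Apply L'Hôpital: lim (-49*y + 7*e^(7*y + 28) - 203)/(-9*(y + 4)^2), still 0/0.
Apply L'Hôpital: lim (49*e^(7*y + 28) - 49)/(-18*y - 72), still 0/0.
After 3 applications of L'Hôpital's rule the quotient is (343*e^(7*y + 28))/(-18); substituting y = -4 gives -343/18.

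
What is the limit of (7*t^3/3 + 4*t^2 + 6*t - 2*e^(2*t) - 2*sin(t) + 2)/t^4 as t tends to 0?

Substitution gives 0/0; apply L'Hôpital's rule 4 times.
After differentiating numerator and denominator 4 times the quotient is (-32*e^(2*t) - 2*sin(t))/(24); at t = 0 this is -4/3.

-4/3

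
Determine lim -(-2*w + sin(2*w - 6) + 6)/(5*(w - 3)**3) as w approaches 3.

4/15

Direct substitution gives 0/0.
Apply L'Hôpital: lim (2*cos(2*w - 6) - 2)/(-15*(w - 3)^2), still 0/0.
Apply L'Hôpital: lim (-4*sin(2*w - 6))/(90 - 30*w), still 0/0.
After 3 applications of L'Hôpital's rule the quotient is (-8*cos(2*w - 6))/(-30); substituting w = 3 gives 4/15.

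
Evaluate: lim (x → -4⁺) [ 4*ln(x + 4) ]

As x → -4⁺, x + 4 → 0⁺ and ln(x + 4) → −∞.
Multiplying by 4 gives -∞.

-∞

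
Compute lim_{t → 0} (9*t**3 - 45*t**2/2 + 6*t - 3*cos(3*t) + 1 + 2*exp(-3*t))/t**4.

-27/8

Substitution gives 0/0 (the numerator vanishes to order 4).
Expand each term to order t^4: the coefficient of t^4 in 2·e^(-3t) is 27/4 and in -3·cos(3t) is -81/8.
Lower-order terms cancel with the polynomial part, so the numerator is (-27/8)·t^4 + o(t^4), and the limit is (-27/8)/(1) = -27/8.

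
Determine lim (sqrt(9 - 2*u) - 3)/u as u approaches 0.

-1/3

Substitution gives 0/0. Multiply numerator and denominator by the conjugate √(9 - 2u) + √9.
The numerator becomes (9 - 2u) − 9 = -2u, so the expression simplifies to -2/(√(9 - 2u) + √9).
Letting u → 0 gives -2/(2√9) = -1/3.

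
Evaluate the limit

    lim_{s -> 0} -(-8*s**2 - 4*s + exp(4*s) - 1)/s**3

Direct substitution gives 0/0.
Apply L'Hôpital: lim (-16*s + 4*e^(4*s) - 4)/(-3*s^2), still 0/0.
Apply L'Hôpital: lim (16*e^(4*s) - 16)/(-6*s), still 0/0.
After 3 applications of L'Hôpital's rule the quotient is (64*e^(4*s))/(-6); substituting s = 0 gives -32/3.

-32/3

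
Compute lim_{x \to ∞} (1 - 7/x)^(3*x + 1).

e^(-21)

Let L be the limit and take ln: ln L = lim (3x + 1)·ln(1 - 7/x) = lim (3x + 1)·(-7/x + O(1/x²)) = -21.
Hence L = e^(-21).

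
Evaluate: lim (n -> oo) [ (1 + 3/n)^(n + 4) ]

e^(3)

Let L be the limit and take ln: ln L = lim (n + 4)·ln(1 + 3/n) = lim (n + 4)·(3/n + O(1/n²)) = 3.
Hence L = e^(3).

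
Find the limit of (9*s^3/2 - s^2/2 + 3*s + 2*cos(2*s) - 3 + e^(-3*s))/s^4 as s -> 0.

Substitution gives 0/0 (the numerator vanishes to order 4).
Expand each term to order s^4: the coefficient of s^4 in 2·cos(2s) is 4/3 and in e^(-3s) is 27/8.
Lower-order terms cancel with the polynomial part, so the numerator is (113/24)·s^4 + o(s^4), and the limit is (113/24)/(1) = 113/24.

113/24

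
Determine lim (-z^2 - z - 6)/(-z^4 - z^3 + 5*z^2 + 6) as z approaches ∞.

0

The denominator has degree 4 and the numerator degree 2. Dividing numerator and denominator by z^4 sends every term to 0 except the leading denominator term, so the limit is 0.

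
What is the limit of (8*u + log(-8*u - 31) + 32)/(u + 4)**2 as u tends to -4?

Direct substitution gives 0/0.
Apply L'Hôpital: lim (8 - 8/(-8*u - 31))/(2*u + 8), still 0/0.
After 2 applications of L'Hôpital's rule the quotient is (-64/(-8*u - 31)^2)/(2); substituting u = -4 gives -32.

-32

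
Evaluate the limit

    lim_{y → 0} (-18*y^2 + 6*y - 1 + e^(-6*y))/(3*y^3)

Direct substitution gives 0/0.
Apply L'Hôpital: lim (-36*y + 6 - 6*e^(-6*y))/(9*y^2), still 0/0.
Apply L'Hôpital: lim (-36 + 36*e^(-6*y))/(18*y), still 0/0.
After 3 applications of L'Hôpital's rule the quotient is (-216*e^(-6*y))/(18); substituting y = 0 gives -12.

-12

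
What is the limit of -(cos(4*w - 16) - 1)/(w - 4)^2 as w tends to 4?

8

Direct substitution gives 0/0.
Apply L'Hôpital: lim (-4*sin(4*w - 16))/(8 - 2*w), still 0/0.
After 2 applications of L'Hôpital's rule the quotient is (-16*cos(4*w - 16))/(-2); substituting w = 4 gives 8.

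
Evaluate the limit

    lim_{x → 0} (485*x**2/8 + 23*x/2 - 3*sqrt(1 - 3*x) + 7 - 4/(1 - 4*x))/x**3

Substitution gives 0/0; apply L'Hôpital's rule 3 times.
After differentiating numerator and denominator 3 times the quotient is (-1536/(4*x - 1)^4 + 243/(8*(1 - 3*x)^(5/2)))/(6); at x = 0 this is -4015/16.

-4015/16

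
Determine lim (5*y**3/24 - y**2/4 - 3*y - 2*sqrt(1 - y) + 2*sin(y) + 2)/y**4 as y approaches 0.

5/64

Substitution gives 0/0; apply L'Hôpital's rule 4 times.
After differentiating numerator and denominator 4 times the quotient is (2*sin(y) + 15/(8*(1 - y)^(7/2)))/(24); at y = 0 this is 5/64.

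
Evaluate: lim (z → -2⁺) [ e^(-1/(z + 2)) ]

0

As z → -2⁺, -1/(z + 2) → −∞, so e^(-1/(z + 2)) → 0.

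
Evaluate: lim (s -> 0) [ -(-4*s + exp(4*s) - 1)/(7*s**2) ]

Direct substitution gives 0/0.
Apply L'Hôpital: lim (4*e^(4*s) - 4)/(-14*s), still 0/0.
After 2 applications of L'Hôpital's rule the quotient is (16*e^(4*s))/(-14); substituting s = 0 gives -8/7.

-8/7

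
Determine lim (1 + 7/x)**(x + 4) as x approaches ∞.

e^(7)

Write it as [(1 + 7/x)^x]^(1) · (1 + 7/x)^(4). The bracketed term tends to e^(7) and the second factor to 1, so the limit is e^(7).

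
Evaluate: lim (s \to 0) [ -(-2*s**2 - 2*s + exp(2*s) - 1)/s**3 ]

Direct substitution gives 0/0.
Apply L'Hôpital: lim (-4*s + 2*e^(2*s) - 2)/(-3*s^2), still 0/0.
Apply L'Hôpital: lim (4*e^(2*s) - 4)/(-6*s), still 0/0.
After 3 applications of L'Hôpital's rule the quotient is (8*e^(2*s))/(-6); substituting s = 0 gives -4/3.

-4/3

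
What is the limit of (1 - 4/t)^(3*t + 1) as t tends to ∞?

Write it as [(1 - 4/t)^t]^(3) · (1 - 4/t)^(1). The bracketed term tends to e^(-4) and the second factor to 1, so the limit is e^(-12).

e^(-12)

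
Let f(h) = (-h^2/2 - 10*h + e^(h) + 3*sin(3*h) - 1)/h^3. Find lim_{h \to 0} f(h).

Substitution gives 0/0 (the numerator vanishes to order 3).
Expand each term to order h^3: the coefficient of h^3 in 3·sin(3h) is -27/2 and in e^(h) is 1/6.
Lower-order terms cancel with the polynomial part, so the numerator is (-40/3)·h^3 + o(h^3), and the limit is (-40/3)/(1) = -40/3.

-40/3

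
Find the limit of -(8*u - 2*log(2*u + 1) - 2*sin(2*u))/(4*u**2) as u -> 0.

Substitution gives 0/0; apply L'Hôpital's rule 2 times.
After differentiating numerator and denominator 2 times the quotient is (8*sin(2*u) + 8/(2*u + 1)^2)/(-8); at u = 0 this is -1.

-1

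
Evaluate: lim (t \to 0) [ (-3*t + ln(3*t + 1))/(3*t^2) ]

-3/2

Direct substitution gives 0/0.
Apply L'Hôpital: lim (-3 + 3/(3*t + 1))/(6*t), still 0/0.
After 2 applications of L'Hôpital's rule the quotient is (-9/(3*t + 1)^2)/(6); substituting t = 0 gives -3/2.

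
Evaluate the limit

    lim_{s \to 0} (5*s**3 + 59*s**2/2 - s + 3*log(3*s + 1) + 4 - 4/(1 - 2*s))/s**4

Substitution gives 0/0; apply L'Hôpital's rule 4 times.
After differentiating numerator and denominator 4 times the quotient is (-1458/(3*s + 1)^4 + 1536/(2*s - 1)^5)/(24); at s = 0 this is -499/4.

-499/4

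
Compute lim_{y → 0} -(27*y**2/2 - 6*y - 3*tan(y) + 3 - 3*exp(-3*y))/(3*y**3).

-25/6

Substitution gives 0/0; apply L'Hôpital's rule 3 times.
After differentiating numerator and denominator 3 times the quotient is (12/cos(y)^2 - 18/cos(y)^4 + 81*e^(-3*y))/(-18); at y = 0 this is -25/6.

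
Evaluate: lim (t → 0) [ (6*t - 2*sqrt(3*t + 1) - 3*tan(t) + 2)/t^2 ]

Substitution gives 0/0; apply L'Hôpital's rule 2 times.
After differentiating numerator and denominator 2 times the quotient is (-6*tan(t)/cos(t)^2 + 9/(2*(3*t + 1)^(3/2)))/(2); at t = 0 this is 9/4.

9/4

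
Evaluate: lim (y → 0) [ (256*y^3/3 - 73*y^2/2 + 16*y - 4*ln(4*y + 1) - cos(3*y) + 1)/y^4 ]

Substitution gives 0/0 (the numerator vanishes to order 4).
Expand each term to order y^4: the coefficient of y^4 in -4·ln(1 + 4y) is 256 and in −cos(3y) is -27/8.
Lower-order terms cancel with the polynomial part, so the numerator is (2021/8)·y^4 + o(y^4), and the limit is (2021/8)/(1) = 2021/8.

2021/8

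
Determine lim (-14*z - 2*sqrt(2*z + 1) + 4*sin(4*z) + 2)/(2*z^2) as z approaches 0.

Substitution gives 0/0 (the numerator vanishes to order 2).
Expand each term to order z^2: the coefficient of z^2 in 4·sin(4z) is 0 and in -2·√(1 + 2z) is 1.
Lower-order terms cancel with the polynomial part, so the numerator is (1)·z^2 + o(z^2), and the limit is (1)/(2) = 1/2.

1/2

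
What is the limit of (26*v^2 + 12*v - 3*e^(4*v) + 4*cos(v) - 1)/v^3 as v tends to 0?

Substitution gives 0/0; apply L'Hôpital's rule 3 times.
After differentiating numerator and denominator 3 times the quotient is (-192*e^(4*v) + 4*sin(v))/(6); at v = 0 this is -32.

-32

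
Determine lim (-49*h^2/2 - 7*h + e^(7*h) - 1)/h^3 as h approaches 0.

343/6

Direct substitution gives 0/0.
Apply L'Hôpital: lim (-49*h + 7*e^(7*h) - 7)/(3*h^2), still 0/0.
Apply L'Hôpital: lim (49*e^(7*h) - 49)/(6*h), still 0/0.
After 3 applications of L'Hôpital's rule the quotient is (343*e^(7*h))/(6); substituting h = 0 gives 343/6.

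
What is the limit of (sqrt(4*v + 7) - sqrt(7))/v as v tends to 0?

A 0/0 form; rationalise with √(7 + 4v) + √7. This collapses the numerator to 4v, leaving 4/(√(7 + 4v) + √7) → 4/(2√7) = 2*√(7)/7.

2*√(7)/7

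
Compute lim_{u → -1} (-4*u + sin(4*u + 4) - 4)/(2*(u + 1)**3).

-16/3

Direct substitution gives 0/0.
Apply L'Hôpital: lim (4*cos(4*u + 4) - 4)/(6*(u + 1)^2), still 0/0.
Apply L'Hôpital: lim (-16*sin(4*u + 4))/(12*u + 12), still 0/0.
After 3 applications of L'Hôpital's rule the quotient is (-64*cos(4*u + 4))/(12); substituting u = -1 gives -16/3.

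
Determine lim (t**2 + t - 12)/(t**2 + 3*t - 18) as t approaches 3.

Since t = 3 makes numerator and denominator zero, (t - 3) divides both.
Cancelling it gives (t + 4)/(t + 6); now plug in t = 3 to get 7/9.

7/9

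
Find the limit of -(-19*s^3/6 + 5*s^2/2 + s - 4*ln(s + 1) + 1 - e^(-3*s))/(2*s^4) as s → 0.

19/16

Substitution gives 0/0 (the numerator vanishes to order 4).
Expand each term to order s^4: the coefficient of s^4 in -4·ln(1 + s) is 1 and in −e^(-3s) is -27/8.
Lower-order terms cancel with the polynomial part, so the numerator is (-19/8)·s^4 + o(s^4), and the limit is (-19/8)/(-2) = 19/16.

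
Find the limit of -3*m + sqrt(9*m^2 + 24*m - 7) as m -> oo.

This has the form ∞ − ∞. Multiply and divide by the conjugate √(9*m^2 + 24*m - 7) + 3m.
That gives (24m - 7) / (√(9*m^2 + 24*m - 7) + 3m).
Divide numerator and denominator by m: the limit is 24/(2·3) = 4.

4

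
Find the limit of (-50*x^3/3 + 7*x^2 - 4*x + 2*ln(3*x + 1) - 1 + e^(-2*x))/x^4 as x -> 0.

-239/6

Substitution gives 0/0 (the numerator vanishes to order 4).
Expand each term to order x^4: the coefficient of x^4 in e^(-2x) is 2/3 and in 2·ln(1 + 3x) is -81/2.
Lower-order terms cancel with the polynomial part, so the numerator is (-239/6)·x^4 + o(x^4), and the limit is (-239/6)/(1) = -239/6.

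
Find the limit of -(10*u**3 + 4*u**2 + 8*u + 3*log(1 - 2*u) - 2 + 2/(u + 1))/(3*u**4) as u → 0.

10/3

Substitution gives 0/0 (the numerator vanishes to order 4).
Expand each term to order u^4: the coefficient of u^4 in 2·1/(1 + u) is 2 and in 3·ln(1 - 2u) is -12.
Lower-order terms cancel with the polynomial part, so the numerator is (-10)·u^4 + o(u^4), and the limit is (-10)/(-3) = 10/3.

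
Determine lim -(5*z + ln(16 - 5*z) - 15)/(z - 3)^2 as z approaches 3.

25/2

Direct substitution gives 0/0.
Apply L'Hôpital: lim (5 - 5/(16 - 5*z))/(6 - 2*z), still 0/0.
After 2 applications of L'Hôpital's rule the quotient is (-25/(16 - 5*z)^2)/(-2); substituting z = 3 gives 25/2.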